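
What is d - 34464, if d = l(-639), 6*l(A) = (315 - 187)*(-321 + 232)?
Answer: -109088/3 ≈ -36363.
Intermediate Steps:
l(A) = -5696/3 (l(A) = ((315 - 187)*(-321 + 232))/6 = (128*(-89))/6 = (⅙)*(-11392) = -5696/3)
d = -5696/3 ≈ -1898.7
d - 34464 = -5696/3 - 34464 = -109088/3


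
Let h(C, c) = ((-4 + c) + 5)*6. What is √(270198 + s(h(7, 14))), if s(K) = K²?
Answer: 3*√30922 ≈ 527.54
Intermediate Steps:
h(C, c) = 6 + 6*c (h(C, c) = (1 + c)*6 = 6 + 6*c)
√(270198 + s(h(7, 14))) = √(270198 + (6 + 6*14)²) = √(270198 + (6 + 84)²) = √(270198 + 90²) = √(270198 + 8100) = √278298 = 3*√30922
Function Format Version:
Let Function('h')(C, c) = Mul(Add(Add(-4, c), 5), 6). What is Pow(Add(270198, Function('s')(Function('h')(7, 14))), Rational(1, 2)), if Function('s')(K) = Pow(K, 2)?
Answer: Mul(3, Pow(30922, Rational(1, 2))) ≈ 527.54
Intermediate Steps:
Function('h')(C, c) = Add(6, Mul(6, c)) (Function('h')(C, c) = Mul(Add(1, c), 6) = Add(6, Mul(6, c)))
Pow(Add(270198, Function('s')(Function('h')(7, 14))), Rational(1, 2)) = Pow(Add(270198, Pow(Add(6, Mul(6, 14)), 2)), Rational(1, 2)) = Pow(Add(270198, Pow(Add(6, 84), 2)), Rational(1, 2)) = Pow(Add(270198, Pow(90, 2)), Rational(1, 2)) = Pow(Add(270198, 8100), Rational(1, 2)) = Pow(278298, Rational(1, 2)) = Mul(3, Pow(30922, Rational(1, 2)))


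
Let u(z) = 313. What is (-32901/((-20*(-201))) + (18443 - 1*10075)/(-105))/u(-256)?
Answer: -2472931/8807820 ≈ -0.28077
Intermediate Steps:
(-32901/((-20*(-201))) + (18443 - 1*10075)/(-105))/u(-256) = (-32901/((-20*(-201))) + (18443 - 1*10075)/(-105))/313 = (-32901/4020 + (18443 - 10075)*(-1/105))*(1/313) = (-32901*1/4020 + 8368*(-1/105))*(1/313) = (-10967/1340 - 8368/105)*(1/313) = -2472931/28140*1/313 = -2472931/8807820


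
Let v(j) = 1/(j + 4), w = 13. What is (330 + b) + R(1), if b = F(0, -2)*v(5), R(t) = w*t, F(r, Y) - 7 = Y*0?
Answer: 3094/9 ≈ 343.78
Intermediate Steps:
F(r, Y) = 7 (F(r, Y) = 7 + Y*0 = 7 + 0 = 7)
v(j) = 1/(4 + j)
R(t) = 13*t
b = 7/9 (b = 7/(4 + 5) = 7/9 ≈ 0.77778)
(330 + b) + R(1) = (330 + 7/9) + 13*1 = 2977/9 + 13 = 3094/9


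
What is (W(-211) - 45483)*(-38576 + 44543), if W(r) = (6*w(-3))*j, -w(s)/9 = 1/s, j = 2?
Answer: -271182249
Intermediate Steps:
w(s) = -9/s
W(r) = 36 (W(r) = (6*(-9/(-3)))*2 = (6*(-9*(-1/3)))*2 = (6*3)*2 = 18*2 = 36)
(W(-211) - 45483)*(-38576 + 44543) = (36 - 45483)*(-38576 + 44543) = -45447*5967 = -271182249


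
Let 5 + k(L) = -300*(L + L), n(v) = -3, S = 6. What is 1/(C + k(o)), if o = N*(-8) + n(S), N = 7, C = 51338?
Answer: 1/86733 ≈ 1.1530e-5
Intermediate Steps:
o = -59 (o = 7*(-8) - 3 = -56 - 3 = -59)
k(L) = -5 - 600*L (k(L) = -5 - 300*(L + L) = -5 - 600*L)
1/(C + k(o)) = 1/(51338 + (-5 - 600*(-59))) = 1/(51338 + (-5 + 35400)) = 1/(51338 + 35395) = 1/86733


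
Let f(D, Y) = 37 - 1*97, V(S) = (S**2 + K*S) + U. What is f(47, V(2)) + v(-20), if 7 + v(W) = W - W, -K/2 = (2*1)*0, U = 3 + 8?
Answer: -67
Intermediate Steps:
U = 11
K = 0 (K = -2*2*1*0 = -4*0 = -2*0 = 0)
V(S) = 11 + S**2 (V(S) = (S**2 + 0*S) + 11 = (S**2 + 0) + 11 = S**2 + 11 = 11 + S**2)
f(D, Y) = -60 (f(D, Y) = 37 - 97 = -60)
v(W) = -7 (v(W) = -7 + (W - W) = -7 + 0 = -7)
f(47, V(2)) + v(-20) = -60 - 7 = -67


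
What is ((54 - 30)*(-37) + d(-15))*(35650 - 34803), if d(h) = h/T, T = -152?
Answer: -114311967/152 ≈ -7.5205e+5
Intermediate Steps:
d(h) = -h/152 (d(h) = h/(-152) = h*(-1/152) = -h/152)
((54 - 30)*(-37) + d(-15))*(35650 - 34803) = ((54 - 30)*(-37) - 1/152*(-15))*(35650 - 34803) = (24*(-37) + 15/152)*847 = (-888 + 15/152)*847 = -134961/152*847 = -114311967/152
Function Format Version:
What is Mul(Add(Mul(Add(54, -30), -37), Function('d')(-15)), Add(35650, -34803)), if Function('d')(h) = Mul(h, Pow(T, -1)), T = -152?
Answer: Rational(-114311967, 152) ≈ -7.5205e+5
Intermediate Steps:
Function('d')(h) = Mul(Rational(-1, 152), h) (Function('d')(h) = Mul(h, Pow(-152, -1)) = Mul(h, Rational(-1, 152)) = Mul(Rational(-1, 152), h))
Mul(Add(Mul(Add(54, -30), -37), Function('d')(-15)), Add(35650, -34803)) = Mul(Add(Mul(Add(54, -30), -37), Mul(Rational(-1, 152), -15)), Add(35650, -34803)) = Mul(Add(Mul(24, -37), Rational(15, 152)), 847) = Mul(Add(-888, Rational(15, 152)), 847) = Mul(Rational(-134961, 152), 847) = Rational(-114311967, 152)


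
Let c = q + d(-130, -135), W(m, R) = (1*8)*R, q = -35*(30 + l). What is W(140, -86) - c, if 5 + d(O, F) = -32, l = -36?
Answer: -861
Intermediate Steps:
d(O, F) = -37 (d(O, F) = -5 - 32 = -37)
q = 210 (q = -35*(30 - 36) = -35*(-6) = 210)
W(m, R) = 8*R
c = 173 (c = 210 - 37 = 173)
W(140, -86) - c = 8*(-86) - 1*173 = -688 - 173 = -861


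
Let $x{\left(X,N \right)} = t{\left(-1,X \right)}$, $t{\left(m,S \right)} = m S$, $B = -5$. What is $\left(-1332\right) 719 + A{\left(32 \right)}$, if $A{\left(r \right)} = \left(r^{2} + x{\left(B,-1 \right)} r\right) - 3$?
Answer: $-956527$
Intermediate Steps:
$t{\left(m,S \right)} = S m$
$x{\left(X,N \right)} = - X$ ($x{\left(X,N \right)} = X \left(-1\right) = - X$)
$A{\left(r \right)} = -3 + r^{2} + 5 r$ ($A{\left(r \right)} = \left(r^{2} + \left(-1\right) \left(-5\right) r\right) - 3 = \left(r^{2} + 5 r\right) - 3 = -3 + r^{2} + 5 r$)
$\left(-1332\right) 719 + A{\left(32 \right)} = \left(-1332\right) 719 + \left(-3 + 32^{2} + 5 \cdot 32\right) = -957708 + \left(-3 + 1024 + 160\right) = -957708 + 1181 = -956527$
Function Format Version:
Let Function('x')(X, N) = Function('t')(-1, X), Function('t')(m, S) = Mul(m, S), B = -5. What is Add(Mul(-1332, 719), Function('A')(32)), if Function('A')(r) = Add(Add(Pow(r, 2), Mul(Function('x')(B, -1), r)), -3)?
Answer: -956527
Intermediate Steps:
Function('t')(m, S) = Mul(S, m)
Function('x')(X, N) = Mul(-1, X) (Function('x')(X, N) = Mul(X, -1) = Mul(-1, X))
Function('A')(r) = Add(-3, Pow(r, 2), Mul(5, r)) (Function('A')(r) = Add(Add(Pow(r, 2), Mul(Mul(-1, -5), r)), -3) = Add(Add(Pow(r, 2), Mul(5, r)), -3) = Add(-3, Pow(r, 2), Mul(5, r)))
Add(Mul(-1332, 719), Function('A')(32)) = Add(Mul(-1332, 719), Add(-3, Pow(32, 2), Mul(5, 32))) = Add(-957708, Add(-3, 1024, 160)) = Add(-957708, 1181) = -956527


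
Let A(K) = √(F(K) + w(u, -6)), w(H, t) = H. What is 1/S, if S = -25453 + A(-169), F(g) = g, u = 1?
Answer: -25453/647855377 - 2*I*√42/647855377 ≈ -3.9288e-5 - 2.0007e-8*I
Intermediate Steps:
A(K) = √(1 + K) (A(K) = √(K + 1) = √(1 + K))
S = -25453 + 2*I*√42 (S = -25453 + √(1 - 169) = -25453 + √(-168) = -25453 + 2*I*√42 ≈ -25453.0 + 12.961*I)
1/S = 1/(-25453 + 2*I*√42)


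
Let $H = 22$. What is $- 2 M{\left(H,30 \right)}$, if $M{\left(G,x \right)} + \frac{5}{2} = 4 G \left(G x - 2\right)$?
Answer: $-115803$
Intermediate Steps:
$M{\left(G,x \right)} = - \frac{5}{2} + 4 G \left(-2 + G x\right)$ ($M{\left(G,x \right)} = - \frac{5}{2} + 4 G \left(G x - 2\right) = - \frac{5}{2} + 4 G \left(-2 + G x\right)$)
$- 2 M{\left(H,30 \right)} = - 2 \left(- \frac{5}{2} - 176 + 4 \cdot 30 \cdot 22^{2}\right) = - 2 \left(- \frac{5}{2} - 176 + 4 \cdot 30 \cdot 484\right) = - 2 \left(- \frac{5}{2} - 176 + 58080\right) = \left(-2\right) \frac{115803}{2} = -115803$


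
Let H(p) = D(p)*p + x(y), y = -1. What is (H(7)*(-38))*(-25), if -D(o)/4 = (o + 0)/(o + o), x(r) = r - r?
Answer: -13300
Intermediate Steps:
x(r) = 0
D(o) = -2 (D(o) = -4*(o + 0)/(o + o) = -4*o/(2*o) = -4*o*1/(2*o) = -4*½ = -2)
H(p) = -2*p (H(p) = -2*p + 0 = -2*p)
(H(7)*(-38))*(-25) = (-2*7*(-38))*(-25) = -14*(-38)*(-25) = 532*(-25) = -13300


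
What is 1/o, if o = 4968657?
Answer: 1/4968657 ≈ 2.0126e-7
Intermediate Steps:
1/o = 1/4968657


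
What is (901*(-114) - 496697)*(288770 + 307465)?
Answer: -357389817585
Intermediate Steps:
(901*(-114) - 496697)*(288770 + 307465) = (-102714 - 496697)*596235 = -599411*596235 = -357389817585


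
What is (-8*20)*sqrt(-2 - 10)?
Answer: -320*I*sqrt(3) ≈ -554.26*I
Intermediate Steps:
(-8*20)*sqrt(-2 - 10) = -320*I*sqrt(3)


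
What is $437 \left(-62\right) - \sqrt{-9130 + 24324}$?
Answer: $-27094 - \sqrt{15194} \approx -27217.0$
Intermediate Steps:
$437 \left(-62\right) - \sqrt{-9130 + 24324} = -27094 - \sqrt{15194}$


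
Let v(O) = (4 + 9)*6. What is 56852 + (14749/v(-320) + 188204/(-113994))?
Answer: 84527999143/1481922 ≈ 57039.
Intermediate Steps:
v(O) = 78 (v(O) = 13*6 = 78)
56852 + (14749/v(-320) + 188204/(-113994)) = 56852 + (14749/78 + 188204/(-113994)) = 56852 + (14749*(1/78) + 188204*(-1/113994)) = 56852 + (14749/78 - 94102/56997) = 56852 + 277769599/1481922 = 84527999143/1481922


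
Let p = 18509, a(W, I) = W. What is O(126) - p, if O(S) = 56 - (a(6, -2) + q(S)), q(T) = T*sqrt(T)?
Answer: -18459 - 378*sqrt(14) ≈ -19873.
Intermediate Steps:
q(T) = T**(3/2)
O(S) = 50 - S**(3/2) (O(S) = 56 - (6 + S**(3/2)) = 56 + (-6 - S**(3/2)) = 50 - S**(3/2))
O(126) - p = (50 - 126**(3/2)) - 1*18509 = (50 - 378*sqrt(14)) - 18509 = -18459 - 378*sqrt(14)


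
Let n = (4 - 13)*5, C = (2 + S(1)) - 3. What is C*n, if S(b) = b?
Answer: 0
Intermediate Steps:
C = 0 (C = (2 + 1) - 3 = 3 - 3 = 0)
n = -45 (n = -9*5 = -45)
C*n = 0*(-45) = 0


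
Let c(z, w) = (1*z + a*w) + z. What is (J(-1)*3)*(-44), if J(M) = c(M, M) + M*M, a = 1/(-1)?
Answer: 0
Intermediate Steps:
a = -1
c(z, w) = -w + 2*z (c(z, w) = (1*z - w) + z = (z - w) + z = -w + 2*z)
J(M) = M + M² (J(M) = (-M + 2*M) + M*M = M + M²)
(J(-1)*3)*(-44) = (-(1 - 1)*3)*(-44) = (-1*0*3)*(-44) = (0*3)*(-44) = 0*(-44) = 0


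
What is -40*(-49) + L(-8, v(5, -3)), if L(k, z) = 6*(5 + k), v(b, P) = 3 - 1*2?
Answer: 1942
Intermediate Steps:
v(b, P) = 1 (v(b, P) = 3 - 2 = 1)
L(k, z) = 30 + 6*k
-40*(-49) + L(-8, v(5, -3)) = -40*(-49) + (30 + 6*(-8)) = 1960 + (30 - 48) = 1960 - 18 = 1942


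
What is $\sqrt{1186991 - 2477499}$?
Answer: $2 i \sqrt{322627} \approx 1136.0 i$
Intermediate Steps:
$\sqrt{1186991 - 2477499} = \sqrt{-1290508} = 2 i \sqrt{322627}$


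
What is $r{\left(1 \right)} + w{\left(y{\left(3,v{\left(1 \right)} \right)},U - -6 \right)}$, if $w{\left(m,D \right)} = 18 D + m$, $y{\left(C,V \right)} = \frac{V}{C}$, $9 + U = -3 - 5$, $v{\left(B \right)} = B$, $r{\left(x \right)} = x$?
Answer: $- \frac{590}{3} \approx -196.67$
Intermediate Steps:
$U = -17$ ($U = -9 - 8 = -17$)
$w{\left(m,D \right)} = m + 18 D$
$r{\left(1 \right)} + w{\left(y{\left(3,v{\left(1 \right)} \right)},U - -6 \right)} = 1 + \left(1 \cdot \frac{1}{3} + 18 \left(-17 - -6\right)\right) = 1 + \left(1 \cdot \frac{1}{3} + 18 \left(-17 + 6\right)\right) = 1 + \left(\frac{1}{3} + 18 \left(-11\right)\right) = 1 + \left(\frac{1}{3} - 198\right) = 1 - \frac{593}{3} = - \frac{590}{3}$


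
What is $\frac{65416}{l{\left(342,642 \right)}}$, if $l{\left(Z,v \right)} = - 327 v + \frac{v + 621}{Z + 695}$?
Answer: $- \frac{67836392}{217700295} \approx -0.3116$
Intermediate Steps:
$l{\left(Z,v \right)} = - 327 v + \frac{621 + v}{695 + Z}$
$\frac{65416}{l{\left(342,642 \right)}} = \frac{65416}{\frac{1}{695 + 342} \left(621 - 145903488 - 111834 \cdot 642\right)} = \frac{65416}{\frac{1}{1037} \left(621 - 145903488 - 71797428\right)} = \frac{65416}{\frac{1}{1037} \left(-217700295\right)} = \frac{65416}{- \frac{217700295}{1037}} = 65416 \left(- \frac{1037}{217700295}\right) = - \frac{67836392}{217700295}$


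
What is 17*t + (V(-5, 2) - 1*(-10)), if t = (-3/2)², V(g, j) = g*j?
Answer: 153/4 ≈ 38.250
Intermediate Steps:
t = 9/4 (t = (-3*½)² = (-3/2)² = 9/4 ≈ 2.2500)
17*t + (V(-5, 2) - 1*(-10)) = 17*(9/4) + (-5*2 - 1*(-10)) = 153/4 + (-10 + 10) = 153/4 + 0 = 153/4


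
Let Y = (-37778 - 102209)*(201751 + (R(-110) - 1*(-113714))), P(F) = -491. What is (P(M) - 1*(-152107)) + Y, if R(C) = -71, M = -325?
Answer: -44150908262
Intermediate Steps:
Y = -44151059878 (Y = (-37778 - 102209)*(201751 + (-71 - 1*(-113714))) = -139987*(201751 + (-71 + 113714)) = -139987*(201751 + 113643) = -139987*315394 = -44151059878)
(P(M) - 1*(-152107)) + Y = (-491 - 1*(-152107)) - 44151059878 = (-491 + 152107) - 44151059878 = 151616 - 44151059878 = -44150908262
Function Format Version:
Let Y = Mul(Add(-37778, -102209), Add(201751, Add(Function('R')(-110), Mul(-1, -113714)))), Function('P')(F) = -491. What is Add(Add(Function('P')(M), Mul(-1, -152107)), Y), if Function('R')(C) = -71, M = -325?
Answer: -44150908262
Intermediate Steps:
Y = -44151059878 (Y = Mul(Add(-37778, -102209), Add(201751, Add(-71, Mul(-1, -113714)))) = Mul(-139987, Add(201751, Add(-71, 113714))) = Mul(-139987, Add(201751, 113643)) = Mul(-139987, 315394) = -44151059878)
Add(Add(Function('P')(M), Mul(-1, -152107)), Y) = Add(Add(-491, Mul(-1, -152107)), -44151059878) = Add(Add(-491, 152107), -44151059878) = Add(151616, -44151059878) = -44150908262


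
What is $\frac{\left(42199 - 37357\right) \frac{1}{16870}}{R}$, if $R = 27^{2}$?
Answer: $\frac{269}{683235} \approx 0.00039372$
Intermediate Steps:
$R = 729$
$\frac{\left(42199 - 37357\right) \frac{1}{16870}}{R} = \frac{\left(42199 - 37357\right) \frac{1}{16870}}{729} = \left(42199 - 37357\right) \frac{1}{16870} \cdot \frac{1}{729} = 4842 \cdot \frac{1}{16870} \cdot \frac{1}{729} = \frac{2421}{8435} \cdot \frac{1}{729} = \frac{269}{683235}$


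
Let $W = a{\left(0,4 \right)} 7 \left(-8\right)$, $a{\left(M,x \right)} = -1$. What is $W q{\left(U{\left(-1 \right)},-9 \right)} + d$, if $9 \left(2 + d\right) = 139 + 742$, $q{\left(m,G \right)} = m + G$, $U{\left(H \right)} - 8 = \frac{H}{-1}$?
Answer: $\frac{863}{9} \approx 95.889$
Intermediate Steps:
$U{\left(H \right)} = 8 - H$ ($U{\left(H \right)} = 8 + \frac{H}{-1} = 8 + H \left(-1\right) = 8 - H$)
$q{\left(m,G \right)} = G + m$
$W = 56$ ($W = \left(-1\right) 7 \left(-8\right) = \left(-7\right) \left(-8\right) = 56$)
$d = \frac{863}{9}$ ($d = -2 + \frac{139 + 742}{9} = -2 + \frac{1}{9} \cdot 881 = -2 + \frac{881}{9} = \frac{863}{9} \approx 95.889$)
$W q{\left(U{\left(-1 \right)},-9 \right)} + d = 56 \left(-9 + \left(8 - -1\right)\right) + \frac{863}{9} = 56 \left(-9 + \left(8 + 1\right)\right) + \frac{863}{9} = 56 \left(-9 + 9\right) + \frac{863}{9} = 56 \cdot 0 + \frac{863}{9} = 0 + \frac{863}{9} = \frac{863}{9}$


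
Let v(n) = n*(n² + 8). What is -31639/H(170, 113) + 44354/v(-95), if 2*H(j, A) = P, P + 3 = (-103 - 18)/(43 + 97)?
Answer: 7602125318686/464251035 ≈ 16375.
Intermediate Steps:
P = -541/140 (P = -3 + (-103 - 18)/(43 + 97) = -3 - 121/140 = -541/140 ≈ -3.8643)
v(n) = n*(8 + n²)
H(j, A) = -541/280 (H(j, A) = (½)*(-541/140) = -541/280)
-31639/H(170, 113) + 44354/v(-95) = -31639/(-541/280) + 44354/((-95*(8 + (-95)²))) = -31639*(-280/541) + 44354/((-95*(8 + 9025))) = 8858920/541 + 44354/((-95*9033)) = 8858920/541 + 44354/(-858135) = 8858920/541 + 44354*(-1/858135) = 8858920/541 - 44354/858135 = 7602125318686/464251035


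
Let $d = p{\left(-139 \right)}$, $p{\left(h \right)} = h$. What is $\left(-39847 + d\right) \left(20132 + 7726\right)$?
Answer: $-1113929988$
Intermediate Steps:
$d = -139$
$\left(-39847 + d\right) \left(20132 + 7726\right) = \left(-39847 - 139\right) \left(20132 + 7726\right) = \left(-39986\right) 27858 = -1113929988$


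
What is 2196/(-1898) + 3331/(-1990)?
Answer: -5346139/1888510 ≈ -2.8309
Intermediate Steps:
2196/(-1898) + 3331/(-1990) = 2196*(-1/1898) + 3331*(-1/1990) = -1098/949 - 3331/1990 = -5346139/1888510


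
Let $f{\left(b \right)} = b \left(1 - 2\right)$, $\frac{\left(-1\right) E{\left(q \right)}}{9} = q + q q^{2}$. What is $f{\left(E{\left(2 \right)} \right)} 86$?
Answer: $7740$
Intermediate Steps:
$E{\left(q \right)} = - 9 q - 9 q^{3}$ ($E{\left(q \right)} = - 9 \left(q + q q^{2}\right) = - 9 \left(q + q^{3}\right) = - 9 q - 9 q^{3}$)
$f{\left(b \right)} = - b$ ($f{\left(b \right)} = b \left(-1\right) = - b$)
$f{\left(E{\left(2 \right)} \right)} 86 = - \left(-9\right) 2 \left(1 + 2^{2}\right) 86 = - \left(-9\right) 2 \left(1 + 4\right) 86 = - \left(-9\right) 2 \cdot 5 \cdot 86 = \left(-1\right) \left(-90\right) 86 = 90 \cdot 86 = 7740$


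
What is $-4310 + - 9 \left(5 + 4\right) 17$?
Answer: $-5687$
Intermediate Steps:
$-4310 + - 9 \left(5 + 4\right) 17 = -4310 + \left(-9\right) 9 \cdot 17 = -4310 - 1377 = -5687$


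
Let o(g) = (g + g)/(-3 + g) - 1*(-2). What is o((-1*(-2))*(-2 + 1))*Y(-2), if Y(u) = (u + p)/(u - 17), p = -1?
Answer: 42/95 ≈ 0.44211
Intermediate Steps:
Y(u) = (-1 + u)/(-17 + u) (Y(u) = (u - 1)/(u - 17) = (-1 + u)/(-17 + u))
o(g) = 2 + 2*g/(-3 + g) (o(g) = (2*g)/(-3 + g) + 2 = 2*g/(-3 + g) + 2 = 2 + 2*g/(-3 + g))
o((-1*(-2))*(-2 + 1))*Y(-2) = (2*(-3 + 2*((-1*(-2))*(-2 + 1)))/(-3 + (-1*(-2))*(-2 + 1)))*((-1 - 2)/(-17 - 2)) = (2*(-3 + 2*(2*(-1)))/(-3 + 2*(-1)))*(-3/(-19)) = (2*(-3 + 2*(-2))/(-3 - 2))*(-1/19*(-3)) = (2*(-3 - 4)/(-5))*(3/19) = (2*(-1/5)*(-7))*(3/19) = (14/5)*(3/19) = 42/95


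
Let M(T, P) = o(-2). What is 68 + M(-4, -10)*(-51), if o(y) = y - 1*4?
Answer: 374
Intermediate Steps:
o(y) = -4 + y (o(y) = y - 4 = -4 + y)
M(T, P) = -6 (M(T, P) = -4 - 2 = -6)
68 + M(-4, -10)*(-51) = 68 - 6*(-51) = 68 + 306 = 374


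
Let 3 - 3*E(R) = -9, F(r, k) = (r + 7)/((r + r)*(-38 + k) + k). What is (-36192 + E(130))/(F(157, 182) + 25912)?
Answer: -410715706/294088285 ≈ -1.3966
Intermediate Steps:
F(r, k) = (7 + r)/(k + 2*r*(-38 + k)) (F(r, k) = (7 + r)/((2*r)*(-38 + k) + k) = (7 + r)/(2*r*(-38 + k) + k) = (7 + r)/(k + 2*r*(-38 + k)))
E(R) = 4 (E(R) = 1 - ⅓*(-9) = 1 + 3 = 4)
(-36192 + E(130))/(F(157, 182) + 25912) = (-36192 + 4)/((7 + 157)/(182 - 76*157 + 2*182*157) + 25912) = -36188/(164/(182 - 11932 + 57148) + 25912) = -36188/(164/45398 + 25912) = -36188/((1/45398)*164 + 25912) = -36188/(82/22699 + 25912) = -36188/588176570/22699 = -36188*22699/588176570 = -410715706/294088285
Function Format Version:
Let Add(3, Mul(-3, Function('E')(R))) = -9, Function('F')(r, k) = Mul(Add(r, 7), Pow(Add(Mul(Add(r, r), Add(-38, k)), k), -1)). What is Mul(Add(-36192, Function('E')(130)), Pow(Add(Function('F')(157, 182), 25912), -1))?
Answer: Rational(-410715706, 294088285) ≈ -1.3966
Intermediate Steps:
Function('F')(r, k) = Mul(Pow(Add(k, Mul(2, r, Add(-38, k))), -1), Add(7, r)) (Function('F')(r, k) = Mul(Add(7, r), Pow(Add(Mul(Mul(2, r), Add(-38, k)), k), -1)) = Mul(Add(7, r), Pow(Add(Mul(2, r, Add(-38, k)), k), -1)) = Mul(Add(7, r), Pow(Add(k, Mul(2, r, Add(-38, k))), -1)) = Mul(Pow(Add(k, Mul(2, r, Add(-38, k))), -1), Add(7, r)))
Function('E')(R) = 4 (Function('E')(R) = Add(1, Mul(Rational(-1, 3), -9)) = Add(1, 3) = 4)
Mul(Add(-36192, Function('E')(130)), Pow(Add(Function('F')(157, 182), 25912), -1)) = Mul(Add(-36192, 4), Pow(Add(Mul(Pow(Add(182, Mul(-76, 157), Mul(2, 182, 157)), -1), Add(7, 157)), 25912), -1)) = Mul(-36188, Pow(Add(Mul(Pow(Add(182, -11932, 57148), -1), 164), 25912), -1)) = Mul(-36188, Pow(Add(Mul(Pow(45398, -1), 164), 25912), -1)) = Mul(-36188, Pow(Add(Mul(Rational(1, 45398), 164), 25912), -1)) = Mul(-36188, Pow(Add(Rational(82, 22699), 25912), -1)) = Mul(-36188, Pow(Rational(588176570, 22699), -1)) = Mul(-36188, Rational(22699, 588176570)) = Rational(-410715706, 294088285)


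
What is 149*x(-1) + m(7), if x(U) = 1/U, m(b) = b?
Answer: -142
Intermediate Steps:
149*x(-1) + m(7) = 149/(-1) + 7 = 149*(-1) + 7 = -149 + 7 = -142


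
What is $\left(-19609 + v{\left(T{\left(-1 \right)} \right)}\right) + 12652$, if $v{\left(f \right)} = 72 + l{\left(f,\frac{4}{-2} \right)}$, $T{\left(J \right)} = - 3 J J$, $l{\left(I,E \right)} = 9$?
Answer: $-6876$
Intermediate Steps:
$T{\left(J \right)} = - 3 J^{2}$
$v{\left(f \right)} = 81$ ($v{\left(f \right)} = 72 + 9 = 81$)
$\left(-19609 + v{\left(T{\left(-1 \right)} \right)}\right) + 12652 = \left(-19609 + 81\right) + 12652 = -19528 + 12652 = -6876$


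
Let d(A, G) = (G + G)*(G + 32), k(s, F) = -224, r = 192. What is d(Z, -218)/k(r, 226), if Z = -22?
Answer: -10137/28 ≈ -362.04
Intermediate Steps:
d(A, G) = 2*G*(32 + G) (d(A, G) = (2*G)*(32 + G) = 2*G*(32 + G))
d(Z, -218)/k(r, 226) = (2*(-218)*(32 - 218))/(-224) = (2*(-218)*(-186))*(-1/224) = 81096*(-1/224) = -10137/28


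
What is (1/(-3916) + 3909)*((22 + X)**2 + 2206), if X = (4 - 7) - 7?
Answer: 17986480525/1958 ≈ 9.1861e+6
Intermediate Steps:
X = -10 (X = -3 - 7 = -10)
(1/(-3916) + 3909)*((22 + X)**2 + 2206) = (1/(-3916) + 3909)*((22 - 10)**2 + 2206) = (-1/3916 + 3909)*(12**2 + 2206) = 15307643*(144 + 2206)/3916 = (15307643/3916)*2350 = 17986480525/1958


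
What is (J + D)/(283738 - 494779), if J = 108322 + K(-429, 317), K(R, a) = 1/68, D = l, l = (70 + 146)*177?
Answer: -1107297/1594532 ≈ -0.69443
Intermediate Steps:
l = 38232 (l = 216*177 = 38232)
D = 38232
K(R, a) = 1/68
J = 7365897/68 (J = 108322 + 1/68 = 7365897/68 ≈ 1.0832e+5)
(J + D)/(283738 - 494779) = (7365897/68 + 38232)/(283738 - 494779) = (9965673/68)/(-211041) = (9965673/68)*(-1/211041) = -1107297/1594532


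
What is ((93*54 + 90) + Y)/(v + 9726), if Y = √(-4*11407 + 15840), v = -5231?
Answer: 5112/4495 + 2*I*√7447/4495 ≈ 1.1373 + 0.038396*I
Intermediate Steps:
Y = 2*I*√7447 (Y = √(-45628 + 15840) = √(-29788) = 2*I*√7447 ≈ 172.59*I)
((93*54 + 90) + Y)/(v + 9726) = ((93*54 + 90) + 2*I*√7447)/(-5231 + 9726) = ((5022 + 90) + 2*I*√7447)/4495 = (5112 + 2*I*√7447)*(1/4495) = 5112/4495 + 2*I*√7447/4495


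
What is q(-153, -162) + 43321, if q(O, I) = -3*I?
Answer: 43807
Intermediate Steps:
q(-153, -162) + 43321 = -3*(-162) + 43321 = 486 + 43321 = 43807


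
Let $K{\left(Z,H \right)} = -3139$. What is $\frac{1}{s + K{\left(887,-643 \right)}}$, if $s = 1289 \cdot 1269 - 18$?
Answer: $\frac{1}{1632584} \approx 6.1253 \cdot 10^{-7}$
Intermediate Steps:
$s = 1635723$ ($s = 1635741 - 18 = 1635723$)
$\frac{1}{s + K{\left(887,-643 \right)}} = \frac{1}{1635723 - 3139} = \frac{1}{1632584}$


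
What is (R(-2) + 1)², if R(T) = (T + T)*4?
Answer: 225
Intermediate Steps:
R(T) = 8*T (R(T) = (2*T)*4 = 8*T)
(R(-2) + 1)² = (8*(-2) + 1)² = (-16 + 1)² = (-15)² = 225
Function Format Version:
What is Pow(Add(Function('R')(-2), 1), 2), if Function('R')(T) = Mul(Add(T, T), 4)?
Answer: 225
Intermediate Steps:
Function('R')(T) = Mul(8, T) (Function('R')(T) = Mul(Mul(2, T), 4) = Mul(8, T))
Pow(Add(Function('R')(-2), 1), 2) = Pow(Add(Mul(8, -2), 1), 2) = Pow(Add(-16, 1), 2) = Pow(-15, 2) = 225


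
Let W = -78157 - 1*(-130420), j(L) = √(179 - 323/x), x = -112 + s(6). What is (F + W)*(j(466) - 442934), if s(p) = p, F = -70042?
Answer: 7874923586 - 17779*√2045482/106 ≈ 7.8747e+9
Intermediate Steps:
x = -106 (x = -112 + 6 = -106)
j(L) = √2045482/106 (j(L) = √(179 - 323/(-106)) = √(179 - 323*(-1/106)) = √(179 + 323/106) = √(19297/106) = √2045482/106)
W = 52263 (W = -78157 + 130420 = 52263)
(F + W)*(j(466) - 442934) = (-70042 + 52263)*(√2045482/106 - 442934) = -17779*(-442934 + √2045482/106) = 7874923586 - 17779*√2045482/106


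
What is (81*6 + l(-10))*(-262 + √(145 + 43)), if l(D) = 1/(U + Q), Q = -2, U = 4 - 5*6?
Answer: -1782517/14 + 13607*√47/14 ≈ -1.2066e+5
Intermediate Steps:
U = -26 (U = 4 - 30 = -26)
l(D) = -1/28 (l(D) = 1/(-26 - 2) = 1/(-28) = -1/28)
(81*6 + l(-10))*(-262 + √(145 + 43)) = (81*6 - 1/28)*(-262 + √(145 + 43)) = (486 - 1/28)*(-262 + √188) = 13607*(-262 + 2*√47)/28 = -1782517/14 + 13607*√47/14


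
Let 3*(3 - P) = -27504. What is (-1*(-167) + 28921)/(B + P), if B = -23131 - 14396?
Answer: -2424/2363 ≈ -1.0258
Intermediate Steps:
P = 9171 (P = 3 - ⅓*(-27504) = 3 + 9168 = 9171)
B = -37527
(-1*(-167) + 28921)/(B + P) = (-1*(-167) + 28921)/(-37527 + 9171) = (167 + 28921)/(-28356) = 29088*(-1/28356) = -2424/2363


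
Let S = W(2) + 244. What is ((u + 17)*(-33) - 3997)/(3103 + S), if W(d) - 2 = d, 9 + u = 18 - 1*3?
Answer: -4756/3351 ≈ -1.4193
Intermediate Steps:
u = 6 (u = -9 + (18 - 1*3) = -9 + (18 - 3) = -9 + 15 = 6)
W(d) = 2 + d
S = 248 (S = (2 + 2) + 244 = 4 + 244 = 248)
((u + 17)*(-33) - 3997)/(3103 + S) = ((6 + 17)*(-33) - 3997)/(3103 + 248) = (23*(-33) - 3997)/3351 = (-759 - 3997)*(1/3351) = -4756*1/3351 = -4756/3351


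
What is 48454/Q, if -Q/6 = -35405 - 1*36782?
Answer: 24227/216561 ≈ 0.11187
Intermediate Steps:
Q = 433122 (Q = -6*(-35405 - 1*36782) = -6*(-35405 - 36782) = -6*(-72187) = 433122)
48454/Q = 48454/433122 = 48454*(1/433122) = 24227/216561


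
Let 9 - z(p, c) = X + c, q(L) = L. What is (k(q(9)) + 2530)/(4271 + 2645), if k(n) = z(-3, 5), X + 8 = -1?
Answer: 2543/6916 ≈ 0.36770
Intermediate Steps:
X = -9 (X = -8 - 1 = -9)
z(p, c) = 18 - c (z(p, c) = 9 - (-9 + c) = 9 + (9 - c) = 18 - c)
k(n) = 13 (k(n) = 18 - 1*5 = 18 - 5 = 13)
(k(q(9)) + 2530)/(4271 + 2645) = (13 + 2530)/(4271 + 2645) = 2543/6916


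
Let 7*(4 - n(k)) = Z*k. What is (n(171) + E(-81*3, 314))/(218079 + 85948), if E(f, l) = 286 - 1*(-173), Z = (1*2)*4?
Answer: 1873/2128189 ≈ 0.00088009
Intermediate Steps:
Z = 8 (Z = 2*4 = 8)
n(k) = 4 - 8*k/7
E(f, l) = 459 (E(f, l) = 286 + 173 = 459)
(n(171) + E(-81*3, 314))/(218079 + 85948) = ((4 - 8/7*171) + 459)/(218079 + 85948) = ((4 - 1368/7) + 459)/304027 = (-1340/7 + 459)*(1/304027) = (1873/7)*(1/304027) = 1873/2128189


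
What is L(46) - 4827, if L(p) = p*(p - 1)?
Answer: -2757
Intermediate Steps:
L(p) = p*(-1 + p)
L(46) - 4827 = 46*(-1 + 46) - 4827 = 46*45 - 4827 = 2070 - 4827 = -2757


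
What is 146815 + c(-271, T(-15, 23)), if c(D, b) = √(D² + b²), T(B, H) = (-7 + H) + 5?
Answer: 146815 + √73882 ≈ 1.4709e+5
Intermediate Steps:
T(B, H) = -2 + H
146815 + c(-271, T(-15, 23)) = 146815 + √((-271)² + (-2 + 23)²) = 146815 + √(73441 + 21²) = 146815 + √(73441 + 441) = 146815 + √73882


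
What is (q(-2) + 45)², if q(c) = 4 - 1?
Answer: 2304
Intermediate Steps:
q(c) = 3
(q(-2) + 45)² = (3 + 45)² = 48² = 2304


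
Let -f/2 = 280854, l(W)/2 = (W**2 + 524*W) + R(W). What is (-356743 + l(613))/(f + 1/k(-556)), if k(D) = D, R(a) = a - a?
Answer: -576693764/312309649 ≈ -1.8465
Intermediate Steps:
R(a) = 0
l(W) = 2*W**2 + 1048*W (l(W) = 2*((W**2 + 524*W) + 0) = 2*(W**2 + 524*W) = 2*W**2 + 1048*W)
f = -561708 (f = -2*280854 = -561708)
(-356743 + l(613))/(f + 1/k(-556)) = (-356743 + 2*613*(524 + 613))/(-561708 + 1/(-556)) = (-356743 + 2*613*1137)/(-561708 - 1/556) = (-356743 + 1393962)/(-312309649/556) = 1037219*(-556/312309649) = -576693764/312309649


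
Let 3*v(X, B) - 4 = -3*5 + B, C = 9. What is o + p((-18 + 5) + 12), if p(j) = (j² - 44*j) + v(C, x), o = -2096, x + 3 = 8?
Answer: -2053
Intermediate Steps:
x = 5 (x = -3 + 8 = 5)
v(X, B) = -11/3 + B/3 (v(X, B) = 4/3 + (-3*5 + B)/3 = 4/3 + (-15 + B)/3 = 4/3 + (-5 + B/3) = -11/3 + B/3)
p(j) = -2 + j² - 44*j (p(j) = (j² - 44*j) + (-11/3 + (⅓)*5) = (j² - 44*j) + (-11/3 + 5/3) = (j² - 44*j) - 2 = -2 + j² - 44*j)
o + p((-18 + 5) + 12) = -2096 + (-2 + ((-18 + 5) + 12)² - 44*((-18 + 5) + 12)) = -2096 + (-2 + (-13 + 12)² - 44*(-13 + 12)) = -2096 + (-2 + (-1)² - 44*(-1)) = -2096 + (-2 + 1 + 44) = -2096 + 43 = -2053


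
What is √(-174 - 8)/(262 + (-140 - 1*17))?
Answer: I*√182/105 ≈ 0.12848*I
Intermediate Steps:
√(-174 - 8)/(262 + (-140 - 1*17)) = √(-182)/(262 + (-140 - 17)) = (I*√182)/(262 - 157) = (I*√182)/105 = (I*√182)*(1/105) = I*√182/105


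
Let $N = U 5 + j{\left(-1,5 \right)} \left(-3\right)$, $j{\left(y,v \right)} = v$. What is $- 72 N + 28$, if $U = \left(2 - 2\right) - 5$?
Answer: $2908$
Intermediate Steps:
$U = -5$ ($U = 0 - 5 = -5$)
$N = -40$ ($N = \left(-5\right) 5 + 5 \left(-3\right) = -25 - 15 = -40$)
$- 72 N + 28 = \left(-72\right) \left(-40\right) + 28 = 2880 + 28 = 2908$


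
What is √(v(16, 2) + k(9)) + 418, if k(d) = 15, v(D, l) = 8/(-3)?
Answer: 418 + √111/3 ≈ 421.51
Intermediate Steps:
v(D, l) = -8/3 (v(D, l) = 8*(-⅓) = -8/3)
√(v(16, 2) + k(9)) + 418 = √(-8/3 + 15) + 418 = √(37/3) + 418 = √111/3 + 418 = 418 + √111/3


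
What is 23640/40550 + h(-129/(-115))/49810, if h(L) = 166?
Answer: 11842397/20197955 ≈ 0.58632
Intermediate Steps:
23640/40550 + h(-129/(-115))/49810 = 23640/40550 + 166/49810 = 23640*(1/40550) + 166*(1/49810) = 2364/4055 + 83/24905 = 11842397/20197955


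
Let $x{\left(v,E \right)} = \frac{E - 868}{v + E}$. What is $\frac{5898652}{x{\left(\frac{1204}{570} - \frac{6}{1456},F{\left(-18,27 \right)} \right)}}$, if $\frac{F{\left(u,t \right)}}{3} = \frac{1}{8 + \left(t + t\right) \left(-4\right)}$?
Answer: $- \frac{5124849134684}{360191265} \approx -14228.0$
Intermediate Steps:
$F{\left(u,t \right)} = \frac{3}{8 - 8 t}$ ($F{\left(u,t \right)} = \frac{3}{8 + \left(t + t\right) \left(-4\right)} = \frac{3}{8 + 2 t \left(-4\right)} = \frac{3}{8 - 8 t}$)
$x{\left(v,E \right)} = \frac{-868 + E}{E + v}$
$\frac{5898652}{x{\left(\frac{1204}{570} - \frac{6}{1456},F{\left(-18,27 \right)} \right)}} = \frac{5898652}{\frac{1}{- \frac{3}{-8 + 8 \cdot 27} + \left(\frac{1204}{570} - \frac{6}{1456}\right)} \left(-868 - \frac{3}{-8 + 8 \cdot 27}\right)} = \frac{5898652}{\frac{1}{- \frac{3}{-8 + 216} + \left(1204 \cdot \frac{1}{570} - \frac{3}{728}\right)} \left(-868 - \frac{3}{-8 + 216}\right)} = \frac{5898652}{\frac{1}{- \frac{3}{208} + \left(\frac{602}{285} - \frac{3}{728}\right)} \left(-868 - \frac{3}{208}\right)} = \frac{5898652}{\frac{1}{\left(-3\right) \frac{1}{208} + \frac{437401}{207480}} \left(-868 - \frac{3}{208}\right)} = \frac{5898652}{\frac{1}{- \frac{3}{208} + \frac{437401}{207480}} \left(-868 - \frac{3}{208}\right)} = \frac{5898652}{\frac{1}{\frac{868817}{414960}} \left(- \frac{180547}{208}\right)} = \frac{5898652}{\frac{414960}{868817} \left(- \frac{180547}{208}\right)} = \frac{5898652}{- \frac{360191265}{868817}} = 5898652 \left(- \frac{868817}{360191265}\right) = - \frac{5124849134684}{360191265}$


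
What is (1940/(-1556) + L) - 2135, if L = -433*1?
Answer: -999437/389 ≈ -2569.2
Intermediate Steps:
L = -433
(1940/(-1556) + L) - 2135 = (1940/(-1556) - 433) - 2135 = (1940*(-1/1556) - 433) - 2135 = (-485/389 - 433) - 2135 = -168922/389 - 2135 = -999437/389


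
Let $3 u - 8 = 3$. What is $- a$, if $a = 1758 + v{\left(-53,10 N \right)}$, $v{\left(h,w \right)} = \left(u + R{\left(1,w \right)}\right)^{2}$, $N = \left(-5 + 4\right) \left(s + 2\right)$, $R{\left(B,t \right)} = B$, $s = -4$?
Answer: $- \frac{16018}{9} \approx -1779.8$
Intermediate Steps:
$u = \frac{11}{3}$ ($u = \frac{8}{3} + \frac{1}{3} \cdot 3 = \frac{8}{3} + 1 = \frac{11}{3} \approx 3.6667$)
$N = 2$ ($N = \left(-5 + 4\right) \left(-4 + 2\right) = \left(-1\right) \left(-2\right) = 2$)
$v{\left(h,w \right)} = \frac{196}{9}$ ($v{\left(h,w \right)} = \left(\frac{11}{3} + 1\right)^{2} = \left(\frac{14}{3}\right)^{2} = \frac{196}{9}$)
$a = \frac{16018}{9}$ ($a = 1758 + \frac{196}{9} = \frac{16018}{9} \approx 1779.8$)
$- a = \left(-1\right) \frac{16018}{9} = - \frac{16018}{9}$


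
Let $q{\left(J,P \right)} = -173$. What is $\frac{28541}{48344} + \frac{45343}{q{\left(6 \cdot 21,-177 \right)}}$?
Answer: $- \frac{2187124399}{8363512} \approx -261.51$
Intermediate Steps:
$\frac{28541}{48344} + \frac{45343}{q{\left(6 \cdot 21,-177 \right)}} = \frac{28541}{48344} + \frac{45343}{-173} = 28541 \cdot \frac{1}{48344} + 45343 \left(- \frac{1}{173}\right) = \frac{28541}{48344} - \frac{45343}{173} = - \frac{2187124399}{8363512}$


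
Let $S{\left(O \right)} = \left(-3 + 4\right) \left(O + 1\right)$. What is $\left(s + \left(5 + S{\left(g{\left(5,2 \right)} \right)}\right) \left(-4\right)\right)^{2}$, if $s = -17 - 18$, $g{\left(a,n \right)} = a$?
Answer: $6241$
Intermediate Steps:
$S{\left(O \right)} = 1 + O$ ($S{\left(O \right)} = 1 \left(1 + O\right) = 1 + O$)
$s = -35$ ($s = -17 - 18 = -35$)
$\left(s + \left(5 + S{\left(g{\left(5,2 \right)} \right)}\right) \left(-4\right)\right)^{2} = \left(-35 + \left(5 + \left(1 + 5\right)\right) \left(-4\right)\right)^{2} = \left(-35 + \left(5 + 6\right) \left(-4\right)\right)^{2} = \left(-35 + 11 \left(-4\right)\right)^{2} = \left(-35 - 44\right)^{2} = \left(-79\right)^{2} = 6241$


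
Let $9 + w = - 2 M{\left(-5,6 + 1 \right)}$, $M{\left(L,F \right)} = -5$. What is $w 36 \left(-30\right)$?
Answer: $-1080$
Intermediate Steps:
$w = 1$ ($w = -9 - -10 = -9 + 10 = 1$)
$w 36 \left(-30\right) = 1 \cdot 36 \left(-30\right) = 36 \left(-30\right) = -1080$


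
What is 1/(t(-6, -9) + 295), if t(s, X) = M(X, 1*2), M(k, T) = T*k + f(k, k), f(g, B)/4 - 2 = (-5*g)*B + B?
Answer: -1/1371 ≈ -0.00072939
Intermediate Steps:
f(g, B) = 8 + 4*B - 20*B*g (f(g, B) = 8 + 4*((-5*g)*B + B) = 8 + 4*(-5*B*g + B) = 8 + 4*(B - 5*B*g) = 8 + (4*B - 20*B*g) = 8 + 4*B - 20*B*g)
M(k, T) = 8 - 20*k**2 + 4*k + T*k (M(k, T) = T*k + (8 + 4*k - 20*k*k) = T*k + (8 + 4*k - 20*k**2) = T*k + (8 - 20*k**2 + 4*k) = 8 - 20*k**2 + 4*k + T*k)
t(s, X) = 8 - 20*X**2 + 6*X (t(s, X) = 8 - 20*X**2 + 4*X + (1*2)*X = 8 - 20*X**2 + 4*X + 2*X = 8 - 20*X**2 + 6*X)
1/(t(-6, -9) + 295) = 1/((8 - 20*(-9)**2 + 6*(-9)) + 295) = 1/((8 - 20*81 - 54) + 295) = 1/((8 - 1620 - 54) + 295) = 1/(-1666 + 295) = 1/(-1371) = -1/1371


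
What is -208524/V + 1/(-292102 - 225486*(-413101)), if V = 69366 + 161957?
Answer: -44585792687555989/49460586416513324 ≈ -0.90144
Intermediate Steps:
V = 231323
-208524/V + 1/(-292102 - 225486*(-413101)) = -208524/231323 + 1/(-292102 - 225486*(-413101)) = -208524*1/231323 - 1/413101/(-517588) = -208524/231323 - 1/517588*(-1/413101) = -208524/231323 + 1/213816120388 = -44585792687555989/49460586416513324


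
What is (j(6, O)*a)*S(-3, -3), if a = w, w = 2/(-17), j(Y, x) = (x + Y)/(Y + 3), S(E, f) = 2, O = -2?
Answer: -16/153 ≈ -0.10458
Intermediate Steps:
j(Y, x) = (Y + x)/(3 + Y)
w = -2/17 (w = 2*(-1/17) = -2/17 ≈ -0.11765)
a = -2/17 ≈ -0.11765
(j(6, O)*a)*S(-3, -3) = (((6 - 2)/(3 + 6))*(-2/17))*2 = ((4/9)*(-2/17))*2 = -8/153*2 = -16/153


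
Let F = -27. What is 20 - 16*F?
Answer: 452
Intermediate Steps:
20 - 16*F = 20 - 16*(-27) = 20 + 432 = 452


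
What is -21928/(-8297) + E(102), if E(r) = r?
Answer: 868222/8297 ≈ 104.64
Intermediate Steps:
-21928/(-8297) + E(102) = -21928/(-8297) + 102 = -21928*(-1/8297) + 102 = 21928/8297 + 102 = 868222/8297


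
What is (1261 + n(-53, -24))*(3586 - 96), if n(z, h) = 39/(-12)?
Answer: 8779095/2 ≈ 4.3895e+6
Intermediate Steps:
n(z, h) = -13/4 (n(z, h) = 39*(-1/12) = -13/4)
(1261 + n(-53, -24))*(3586 - 96) = (1261 - 13/4)*(3586 - 96) = (5031/4)*3490 = 8779095/2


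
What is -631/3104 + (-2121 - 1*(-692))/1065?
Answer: -5107631/3305760 ≈ -1.5451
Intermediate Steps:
-631/3104 + (-2121 - 1*(-692))/1065 = -631*1/3104 + (-2121 + 692)*(1/1065) = -631/3104 - 1429*1/1065 = -631/3104 - 1429/1065 = -5107631/3305760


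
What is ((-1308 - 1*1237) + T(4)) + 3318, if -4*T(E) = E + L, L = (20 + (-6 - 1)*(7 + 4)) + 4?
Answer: 3141/4 ≈ 785.25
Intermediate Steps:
L = -53 (L = (20 - 7*11) + 4 = (20 - 77) + 4 = -57 + 4 = -53)
T(E) = 53/4 - E/4 (T(E) = -(E - 53)/4 = -(-53 + E)/4 = 53/4 - E/4)
((-1308 - 1*1237) + T(4)) + 3318 = ((-1308 - 1*1237) + (53/4 - ¼*4)) + 3318 = ((-1308 - 1237) + (53/4 - 1)) + 3318 = (-2545 + 49/4) + 3318 = -10131/4 + 3318 = 3141/4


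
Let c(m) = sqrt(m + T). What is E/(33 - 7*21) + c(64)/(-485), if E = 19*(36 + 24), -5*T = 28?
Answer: -10 - 2*sqrt(365)/2425 ≈ -10.016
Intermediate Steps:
T = -28/5 (T = -1/5*28 = -28/5 ≈ -5.6000)
c(m) = sqrt(-28/5 + m) (c(m) = sqrt(m - 28/5) = sqrt(-28/5 + m))
E = 1140 (E = 19*60 = 1140)
E/(33 - 7*21) + c(64)/(-485) = 1140/(33 - 7*21) + (sqrt(-140 + 25*64)/5)/(-485) = 1140/(33 - 147) + (sqrt(-140 + 1600)/5)*(-1/485) = 1140/(-114) + (sqrt(1460)/5)*(-1/485) = 1140*(-1/114) + ((2*sqrt(365))/5)*(-1/485) = -10 + (2*sqrt(365)/5)*(-1/485) = -10 - 2*sqrt(365)/2425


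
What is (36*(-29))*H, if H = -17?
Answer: 17748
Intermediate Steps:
(36*(-29))*H = (36*(-29))*(-17) = -1044*(-17) = 17748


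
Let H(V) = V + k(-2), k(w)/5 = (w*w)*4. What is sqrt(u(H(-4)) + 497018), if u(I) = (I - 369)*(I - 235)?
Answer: sqrt(543605) ≈ 737.30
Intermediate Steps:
k(w) = 20*w**2 (k(w) = 5*((w*w)*4) = 5*(w**2*4) = 5*(4*w**2) = 20*w**2)
H(V) = 80 + V (H(V) = V + 20*(-2)**2 = V + 20*4 = V + 80 = 80 + V)
u(I) = (-369 + I)*(-235 + I)
sqrt(u(H(-4)) + 497018) = sqrt((86715 + (80 - 4)**2 - 604*(80 - 4)) + 497018) = sqrt((86715 + 76**2 - 604*76) + 497018) = sqrt((86715 + 5776 - 45904) + 497018) = sqrt(46587 + 497018) = sqrt(543605)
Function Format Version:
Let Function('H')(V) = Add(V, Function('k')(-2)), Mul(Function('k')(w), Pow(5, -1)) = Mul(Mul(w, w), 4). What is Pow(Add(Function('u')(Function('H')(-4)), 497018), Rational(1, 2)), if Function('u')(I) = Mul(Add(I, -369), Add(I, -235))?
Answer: Pow(543605, Rational(1, 2)) ≈ 737.30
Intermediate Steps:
Function('k')(w) = Mul(20, Pow(w, 2)) (Function('k')(w) = Mul(5, Mul(Mul(w, w), 4)) = Mul(5, Mul(Pow(w, 2), 4)) = Mul(5, Mul(4, Pow(w, 2))) = Mul(20, Pow(w, 2)))
Function('H')(V) = Add(80, V) (Function('H')(V) = Add(V, Mul(20, Pow(-2, 2))) = Add(V, Mul(20, 4)) = Add(V, 80) = Add(80, V))
Function('u')(I) = Mul(Add(-369, I), Add(-235, I))
Pow(Add(Function('u')(Function('H')(-4)), 497018), Rational(1, 2)) = Pow(Add(Add(86715, Pow(Add(80, -4), 2), Mul(-604, Add(80, -4))), 497018), Rational(1, 2)) = Pow(Add(Add(86715, Pow(76, 2), Mul(-604, 76)), 497018), Rational(1, 2)) = Pow(Add(Add(86715, 5776, -45904), 497018), Rational(1, 2)) = Pow(Add(46587, 497018), Rational(1, 2)) = Pow(543605, Rational(1, 2))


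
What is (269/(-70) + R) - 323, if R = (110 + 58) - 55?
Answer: -14969/70 ≈ -213.84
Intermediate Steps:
R = 113 (R = 168 - 55 = 113)
(269/(-70) + R) - 323 = (269/(-70) + 113) - 323 = (269*(-1/70) + 113) - 323 = (-269/70 + 113) - 323 = 7641/70 - 323 = -14969/70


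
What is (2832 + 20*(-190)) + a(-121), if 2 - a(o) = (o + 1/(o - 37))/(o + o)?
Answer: -36955095/38236 ≈ -966.50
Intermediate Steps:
a(o) = 2 - (o + 1/(-37 + o))/(2*o) (a(o) = 2 - (o + 1/(o - 37))/(o + o) = 2 - (o + 1/(-37 + o))/(2*o))
(2832 + 20*(-190)) + a(-121) = (2832 + 20*(-190)) + (1/2)*(-1 - 111*(-121) + 3*(-121)**2)/(-121*(-37 - 121)) = (2832 - 3800) + (1/2)*(-1/121)*(-1 + 13431 + 3*14641)/(-158) = -968 + (1/2)*(-1/121)*(-1/158)*(-1 + 13431 + 43923) = -968 + (1/2)*(-1/121)*(-1/158)*57353 = -968 + 57353/38236 = -36955095/38236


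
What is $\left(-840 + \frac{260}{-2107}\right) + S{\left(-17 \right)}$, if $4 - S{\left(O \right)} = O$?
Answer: $- \frac{1725893}{2107} \approx -819.12$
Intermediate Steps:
$S{\left(O \right)} = 4 - O$
$\left(-840 + \frac{260}{-2107}\right) + S{\left(-17 \right)} = \left(-840 + \frac{260}{-2107}\right) + \left(4 - -17\right) = \left(-840 + 260 \left(- \frac{1}{2107}\right)\right) + \left(4 + 17\right) = \left(-840 - \frac{260}{2107}\right) + 21 = - \frac{1770140}{2107} + 21 = - \frac{1725893}{2107}$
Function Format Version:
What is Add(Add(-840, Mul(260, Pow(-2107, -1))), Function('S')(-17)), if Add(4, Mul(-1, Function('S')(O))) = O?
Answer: Rational(-1725893, 2107) ≈ -819.12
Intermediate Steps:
Function('S')(O) = Add(4, Mul(-1, O))
Add(Add(-840, Mul(260, Pow(-2107, -1))), Function('S')(-17)) = Add(Add(-840, Mul(260, Pow(-2107, -1))), Add(4, Mul(-1, -17))) = Add(Add(-840, Mul(260, Rational(-1, 2107))), Add(4, 17)) = Add(Add(-840, Rational(-260, 2107)), 21) = Add(Rational(-1770140, 2107), 21) = Rational(-1725893, 2107)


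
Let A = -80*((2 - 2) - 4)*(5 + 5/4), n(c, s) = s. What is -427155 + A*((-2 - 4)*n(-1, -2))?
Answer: -403155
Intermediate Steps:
A = 2000 (A = -80*(0 - 4)*(5 + 5*(¼)) = -(-320)*(5 + 5/4) = -(-320)*25/4 = -80*(-25) = 2000)
-427155 + A*((-2 - 4)*n(-1, -2)) = -427155 + 2000*((-2 - 4)*(-2)) = -427155 + 2000*(-6*(-2)) = -427155 + 2000*12 = -427155 + 24000 = -403155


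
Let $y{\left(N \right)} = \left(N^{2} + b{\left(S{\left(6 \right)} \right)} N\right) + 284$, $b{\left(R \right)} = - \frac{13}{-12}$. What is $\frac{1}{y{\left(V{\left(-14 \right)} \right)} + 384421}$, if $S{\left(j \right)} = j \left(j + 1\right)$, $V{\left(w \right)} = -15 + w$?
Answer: $\frac{12}{4626175} \approx 2.5939 \cdot 10^{-6}$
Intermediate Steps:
$S{\left(j \right)} = j \left(1 + j\right)$
$b{\left(R \right)} = \frac{13}{12}$ ($b{\left(R \right)} = \left(-13\right) \left(- \frac{1}{12}\right) = \frac{13}{12}$)
$y{\left(N \right)} = 284 + N^{2} + \frac{13 N}{12}$ ($y{\left(N \right)} = \left(N^{2} + \frac{13 N}{12}\right) + 284 = 284 + N^{2} + \frac{13 N}{12}$)
$\frac{1}{y{\left(V{\left(-14 \right)} \right)} + 384421} = \frac{1}{\left(284 + \left(-15 - 14\right)^{2} + \frac{13 \left(-15 - 14\right)}{12}\right) + 384421} = \frac{1}{\left(284 + \left(-29\right)^{2} + \frac{13}{12} \left(-29\right)\right) + 384421} = \frac{1}{\left(284 + 841 - \frac{377}{12}\right) + 384421} = \frac{1}{\frac{13123}{12} + 384421} = \frac{1}{\frac{4626175}{12}} = \frac{12}{4626175}$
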